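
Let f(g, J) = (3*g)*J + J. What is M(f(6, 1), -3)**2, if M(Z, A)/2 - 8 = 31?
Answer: 6084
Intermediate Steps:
f(g, J) = J + 3*J*g (f(g, J) = 3*J*g + J = J + 3*J*g)
M(Z, A) = 78 (M(Z, A) = 16 + 2*31 = 16 + 62 = 78)
M(f(6, 1), -3)**2 = 78**2 = 6084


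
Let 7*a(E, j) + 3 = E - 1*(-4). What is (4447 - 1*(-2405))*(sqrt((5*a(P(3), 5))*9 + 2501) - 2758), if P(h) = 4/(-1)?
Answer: -18897816 + 13704*sqrt(30401)/7 ≈ -1.8556e+7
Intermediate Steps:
P(h) = -4 (P(h) = 4*(-1) = -4)
a(E, j) = 1/7 + E/7 (a(E, j) = -3/7 + (E - 1*(-4))/7 = -3/7 + (E + 4)/7 = -3/7 + (4 + E)/7 = -3/7 + (4/7 + E/7) = 1/7 + E/7)
(4447 - 1*(-2405))*(sqrt((5*a(P(3), 5))*9 + 2501) - 2758) = (4447 - 1*(-2405))*(sqrt((5*(1/7 + (1/7)*(-4)))*9 + 2501) - 2758) = (4447 + 2405)*(sqrt((5*(1/7 - 4/7))*9 + 2501) - 2758) = 6852*(sqrt((5*(-3/7))*9 + 2501) - 2758) = 6852*(sqrt(-15/7*9 + 2501) - 2758) = 6852*(sqrt(-135/7 + 2501) - 2758) = 6852*(sqrt(17372/7) - 2758) = 6852*(2*sqrt(30401)/7 - 2758) = 6852*(-2758 + 2*sqrt(30401)/7) = -18897816 + 13704*sqrt(30401)/7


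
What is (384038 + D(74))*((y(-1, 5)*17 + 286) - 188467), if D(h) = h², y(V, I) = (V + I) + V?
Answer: -73279268820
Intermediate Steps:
y(V, I) = I + 2*V (y(V, I) = (I + V) + V = I + 2*V)
(384038 + D(74))*((y(-1, 5)*17 + 286) - 188467) = (384038 + 74²)*(((5 + 2*(-1))*17 + 286) - 188467) = (384038 + 5476)*(((5 - 2)*17 + 286) - 188467) = 389514*((3*17 + 286) - 188467) = 389514*((51 + 286) - 188467) = 389514*(337 - 188467) = 389514*(-188130) = -73279268820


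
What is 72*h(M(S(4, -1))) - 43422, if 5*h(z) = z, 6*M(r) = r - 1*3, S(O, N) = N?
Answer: -217158/5 ≈ -43432.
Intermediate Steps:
M(r) = -1/2 + r/6 (M(r) = (r - 1*3)/6 = (r - 3)/6 = (-3 + r)/6 = -1/2 + r/6)
h(z) = z/5
72*h(M(S(4, -1))) - 43422 = 72*((-1/2 + (1/6)*(-1))/5) - 43422 = 72*((-1/2 - 1/6)/5) - 43422 = 72*((1/5)*(-2/3)) - 43422 = 72*(-2/15) - 43422 = -48/5 - 43422 = -217158/5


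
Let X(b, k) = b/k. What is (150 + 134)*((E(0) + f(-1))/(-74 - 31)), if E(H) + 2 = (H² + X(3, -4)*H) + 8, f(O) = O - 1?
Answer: -1136/105 ≈ -10.819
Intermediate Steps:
f(O) = -1 + O
E(H) = 6 + H² - 3*H/4 (E(H) = -2 + ((H² + (3/(-4))*H) + 8) = -2 + ((H² + (3*(-¼))*H) + 8) = -2 + ((H² - 3*H/4) + 8) = -2 + (8 + H² - 3*H/4) = 6 + H² - 3*H/4)
(150 + 134)*((E(0) + f(-1))/(-74 - 31)) = (150 + 134)*(((6 + 0² - ¾*0) + (-1 - 1))/(-74 - 31)) = 284*(((6 + 0 + 0) - 2)/(-105)) = 284*((6 - 2)*(-1/105)) = 284*(4*(-1/105)) = 284*(-4/105) = -1136/105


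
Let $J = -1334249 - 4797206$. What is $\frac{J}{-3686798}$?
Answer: $\frac{6131455}{3686798} \approx 1.6631$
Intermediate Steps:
$J = -6131455$ ($J = -1334249 - 4797206 = -6131455$)
$\frac{J}{-3686798} = - \frac{6131455}{-3686798} = \left(-6131455\right) \left(- \frac{1}{3686798}\right) = \frac{6131455}{3686798}$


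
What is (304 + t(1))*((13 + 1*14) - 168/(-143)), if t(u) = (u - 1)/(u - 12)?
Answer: 1224816/143 ≈ 8565.1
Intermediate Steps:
t(u) = (-1 + u)/(-12 + u)
(304 + t(1))*((13 + 1*14) - 168/(-143)) = (304 + (-1 + 1)/(-12 + 1))*((13 + 1*14) - 168/(-143)) = (304 + 0/(-11))*((13 + 14) - 168*(-1/143)) = (304 - 1/11*0)*(27 + 168/143) = (304 + 0)*(4029/143) = 304*(4029/143) = 1224816/143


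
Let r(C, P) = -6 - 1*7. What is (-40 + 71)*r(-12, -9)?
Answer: -403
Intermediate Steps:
r(C, P) = -13 (r(C, P) = -6 - 7 = -13)
(-40 + 71)*r(-12, -9) = (-40 + 71)*(-13) = 31*(-13) = -403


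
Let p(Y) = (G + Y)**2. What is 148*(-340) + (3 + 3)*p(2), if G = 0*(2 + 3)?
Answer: -50296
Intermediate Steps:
G = 0 (G = 0*5 = 0)
p(Y) = Y**2 (p(Y) = (0 + Y)**2 = Y**2)
148*(-340) + (3 + 3)*p(2) = 148*(-340) + (3 + 3)*2**2 = -50320 + 6*4 = -50320 + 24 = -50296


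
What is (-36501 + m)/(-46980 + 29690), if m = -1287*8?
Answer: 2463/910 ≈ 2.7066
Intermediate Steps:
m = -10296
(-36501 + m)/(-46980 + 29690) = (-36501 - 10296)/(-46980 + 29690) = -46797/(-17290) = -46797*(-1/17290) = 2463/910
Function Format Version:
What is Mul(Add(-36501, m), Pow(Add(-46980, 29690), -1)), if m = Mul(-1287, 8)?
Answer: Rational(2463, 910) ≈ 2.7066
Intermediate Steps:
m = -10296
Mul(Add(-36501, m), Pow(Add(-46980, 29690), -1)) = Mul(Add(-36501, -10296), Pow(Add(-46980, 29690), -1)) = Mul(-46797, Pow(-17290, -1)) = Mul(-46797, Rational(-1, 17290)) = Rational(2463, 910)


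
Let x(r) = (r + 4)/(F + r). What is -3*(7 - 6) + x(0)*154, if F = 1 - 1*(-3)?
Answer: 151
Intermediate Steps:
F = 4 (F = 1 + 3 = 4)
x(r) = 1 (x(r) = (r + 4)/(4 + r) = (4 + r)/(4 + r) = 1)
-3*(7 - 6) + x(0)*154 = -3*(7 - 6) + 1*154 = -3*1 + 154 = -3 + 154 = 151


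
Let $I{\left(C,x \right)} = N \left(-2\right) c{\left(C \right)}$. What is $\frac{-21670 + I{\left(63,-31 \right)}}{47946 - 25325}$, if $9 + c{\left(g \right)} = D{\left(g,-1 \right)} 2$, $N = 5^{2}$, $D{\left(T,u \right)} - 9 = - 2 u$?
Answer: $- \frac{22320}{22621} \approx -0.98669$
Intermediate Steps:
$D{\left(T,u \right)} = 9 - 2 u$
$N = 25$
$c{\left(g \right)} = 13$ ($c{\left(g \right)} = -9 + \left(9 - -2\right) 2 = -9 + \left(9 + 2\right) 2 = -9 + 11 \cdot 2 = -9 + 22 = 13$)
$I{\left(C,x \right)} = -650$ ($I{\left(C,x \right)} = 25 \left(-2\right) 13 = \left(-50\right) 13 = -650$)
$\frac{-21670 + I{\left(63,-31 \right)}}{47946 - 25325} = \frac{-21670 - 650}{47946 - 25325} = - \frac{22320}{22621}$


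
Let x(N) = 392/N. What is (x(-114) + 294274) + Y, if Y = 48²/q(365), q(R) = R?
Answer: 6122430358/20805 ≈ 2.9428e+5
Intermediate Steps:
Y = 2304/365 (Y = 48²/365 = 2304*(1/365) = 2304/365 ≈ 6.3123)
(x(-114) + 294274) + Y = (392/(-114) + 294274) + 2304/365 = (392*(-1/114) + 294274) + 2304/365 = (-196/57 + 294274) + 2304/365 = 16773422/57 + 2304/365 = 6122430358/20805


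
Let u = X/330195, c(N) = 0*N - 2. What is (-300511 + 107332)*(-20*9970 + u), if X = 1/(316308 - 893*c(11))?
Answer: 192660082910581388801/5001573730 ≈ 3.8520e+10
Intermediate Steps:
c(N) = -2 (c(N) = 0 - 2 = -2)
X = 1/318094 (X = 1/(316308 - 893*(-2)) = 1/(316308 + 1786) = 1/318094 ≈ 3.1437e-6)
u = 1/105033048330 (u = (1/318094)/330195 = (1/318094)*(1/330195) = 1/105033048330 ≈ 9.5208e-12)
(-300511 + 107332)*(-20*9970 + u) = (-300511 + 107332)*(-20*9970 + 1/105033048330) = -193179*(-199400 + 1/105033048330) = -193179*(-20943589837001999/105033048330) = 192660082910581388801/5001573730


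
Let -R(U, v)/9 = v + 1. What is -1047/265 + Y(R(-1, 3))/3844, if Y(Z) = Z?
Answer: -1008552/254665 ≈ -3.9603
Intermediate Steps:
R(U, v) = -9 - 9*v (R(U, v) = -9*(v + 1) = -9*(1 + v) = -9 - 9*v)
-1047/265 + Y(R(-1, 3))/3844 = -1047/265 + (-9 - 9*3)/3844 = -1047*1/265 + (-9 - 27)*(1/3844) = -1047/265 - 36*1/3844 = -1047/265 - 9/961 = -1008552/254665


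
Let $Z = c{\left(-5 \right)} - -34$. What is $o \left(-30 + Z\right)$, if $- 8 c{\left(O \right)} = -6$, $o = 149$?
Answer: $\frac{2831}{4} \approx 707.75$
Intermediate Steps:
$c{\left(O \right)} = \frac{3}{4}$ ($c{\left(O \right)} = \left(- \frac{1}{8}\right) \left(-6\right) = \frac{3}{4}$)
$Z = \frac{139}{4}$ ($Z = \frac{3}{4} - -34 = \frac{3}{4} + 34 = \frac{139}{4} \approx 34.75$)
$o \left(-30 + Z\right) = 149 \left(-30 + \frac{139}{4}\right) = 149 \cdot \frac{19}{4} = \frac{2831}{4}$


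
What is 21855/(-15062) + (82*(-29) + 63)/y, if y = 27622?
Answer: -159636835/104010641 ≈ -1.5348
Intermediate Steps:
21855/(-15062) + (82*(-29) + 63)/y = 21855/(-15062) + (82*(-29) + 63)/27622 = 21855*(-1/15062) + (-2378 + 63)*(1/27622) = -21855/15062 - 2315*1/27622 = -21855/15062 - 2315/27622 = -159636835/104010641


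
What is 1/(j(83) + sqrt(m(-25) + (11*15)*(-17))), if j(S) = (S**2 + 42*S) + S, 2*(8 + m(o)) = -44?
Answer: 166/1736073 - I*sqrt(35)/12152511 ≈ 9.5618e-5 - 4.8682e-7*I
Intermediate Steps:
m(o) = -30 (m(o) = -8 + (1/2)*(-44) = -8 - 22 = -30)
j(S) = S**2 + 43*S
1/(j(83) + sqrt(m(-25) + (11*15)*(-17))) = 1/(83*(43 + 83) + sqrt(-30 + (11*15)*(-17))) = 1/(83*126 + sqrt(-30 + 165*(-17))) = 1/(10458 + sqrt(-30 - 2805)) = 1/(10458 + sqrt(-2835)) = 1/(10458 + 9*I*sqrt(35))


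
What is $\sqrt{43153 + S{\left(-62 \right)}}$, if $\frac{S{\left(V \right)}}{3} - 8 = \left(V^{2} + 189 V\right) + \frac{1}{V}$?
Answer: $\frac{7 \sqrt{1534066}}{62} \approx 139.84$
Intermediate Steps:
$S{\left(V \right)} = 24 + \frac{3}{V} + 3 V^{2} + 567 V$ ($S{\left(V \right)} = 24 + 3 \left(\left(V^{2} + 189 V\right) + \frac{1}{V}\right) = 24 + 3 \left(\frac{1}{V} + V^{2} + 189 V\right) = 24 + \left(\frac{3}{V} + 3 V^{2} + 567 V\right) = 24 + \frac{3}{V} + 3 V^{2} + 567 V$)
$\sqrt{43153 + S{\left(-62 \right)}} = \sqrt{43153 + \left(24 + \frac{3}{-62} + 3 \left(-62\right)^{2} + 567 \left(-62\right)\right)} = \sqrt{43153 + \left(24 + 3 \left(- \frac{1}{62}\right) + 3 \cdot 3844 - 35154\right)} = \sqrt{43153 + \left(24 - \frac{3}{62} + 11532 - 35154\right)} = \sqrt{43153 - \frac{1463079}{62}} = \sqrt{\frac{1212407}{62}} = \frac{7 \sqrt{1534066}}{62}$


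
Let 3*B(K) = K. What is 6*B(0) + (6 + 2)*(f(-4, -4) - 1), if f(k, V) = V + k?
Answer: -72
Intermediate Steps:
B(K) = K/3
6*B(0) + (6 + 2)*(f(-4, -4) - 1) = 6*((⅓)*0) + (6 + 2)*((-4 - 4) - 1) = 6*0 + 8*(-8 - 1) = 0 + 8*(-9) = 0 - 72 = -72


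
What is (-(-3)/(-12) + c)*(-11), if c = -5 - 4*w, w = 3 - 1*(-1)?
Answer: 935/4 ≈ 233.75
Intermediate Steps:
w = 4 (w = 3 + 1 = 4)
c = -21 (c = -5 - 4*4 = -5 - 16 = -21)
(-(-3)/(-12) + c)*(-11) = (-(-3)/(-12) - 21)*(-11) = (-(-3)*(-1)/12 - 21)*(-11) = (-1*¼ - 21)*(-11) = (-¼ - 21)*(-11) = -85/4*(-11) = 935/4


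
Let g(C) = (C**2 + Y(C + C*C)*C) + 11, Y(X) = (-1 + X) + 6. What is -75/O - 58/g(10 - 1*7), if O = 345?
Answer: -1689/1633 ≈ -1.0343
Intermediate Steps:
Y(X) = 5 + X
g(C) = 11 + C**2 + C*(5 + C + C**2) (g(C) = (C**2 + (5 + (C + C*C))*C) + 11 = (C**2 + (5 + (C + C**2))*C) + 11 = (C**2 + (5 + C + C**2)*C) + 11 = (C**2 + C*(5 + C + C**2)) + 11 = 11 + C**2 + C*(5 + C + C**2))
-75/O - 58/g(10 - 1*7) = -75/345 - 58/(11 + (10 - 1*7)**2 + (10 - 1*7)*(5 + (10 - 1*7)*(1 + (10 - 1*7)))) = -75*1/345 - 58/(11 + (10 - 7)**2 + (10 - 7)*(5 + (10 - 7)*(1 + (10 - 7)))) = -5/23 - 58/(11 + 3**2 + 3*(5 + 3*(1 + 3))) = -5/23 - 58/(11 + 9 + 3*(5 + 3*4)) = -5/23 - 58/(11 + 9 + 3*(5 + 12)) = -5/23 - 58/(11 + 9 + 3*17) = -5/23 - 58/(11 + 9 + 51) = -5/23 - 58/71 = -1689/1633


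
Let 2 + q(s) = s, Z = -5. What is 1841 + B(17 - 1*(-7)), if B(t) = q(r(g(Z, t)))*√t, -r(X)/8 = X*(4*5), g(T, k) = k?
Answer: 1841 - 7684*√6 ≈ -16981.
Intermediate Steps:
r(X) = -160*X (r(X) = -8*X*4*5 = -8*X*20 = -160*X)
q(s) = -2 + s
B(t) = √t*(-2 - 160*t) (B(t) = (-2 - 160*t)*√t = √t*(-2 - 160*t))
1841 + B(17 - 1*(-7)) = 1841 + √(17 - 1*(-7))*(-2 - 160*(17 - 1*(-7))) = 1841 + √(17 + 7)*(-2 - 160*(17 + 7)) = 1841 + √24*(-2 - 160*24) = 1841 + (2*√6)*(-2 - 3840) = 1841 + (2*√6)*(-3842) = 1841 - 7684*√6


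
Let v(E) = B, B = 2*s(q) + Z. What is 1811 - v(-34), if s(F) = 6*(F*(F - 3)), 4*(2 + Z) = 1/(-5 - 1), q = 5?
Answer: 40633/24 ≈ 1693.0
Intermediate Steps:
Z = -49/24 (Z = -2 + 1/(4*(-5 - 1)) = -2 + (1/4)/(-6) = -2 + (1/4)*(-1/6) = -2 - 1/24 = -49/24 ≈ -2.0417)
s(F) = 6*F*(-3 + F) (s(F) = 6*(F*(-3 + F)) = 6*F*(-3 + F))
B = 2831/24 (B = 2*(6*5*(-3 + 5)) - 49/24 = 2*(6*5*2) - 49/24 = 2*60 - 49/24 = 120 - 49/24 = 2831/24 ≈ 117.96)
v(E) = 2831/24
1811 - v(-34) = 1811 - 1*2831/24 = 1811 - 2831/24 = 40633/24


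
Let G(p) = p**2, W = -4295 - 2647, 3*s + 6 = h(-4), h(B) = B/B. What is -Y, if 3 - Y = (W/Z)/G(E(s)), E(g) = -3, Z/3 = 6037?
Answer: -165313/54333 ≈ -3.0426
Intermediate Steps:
h(B) = 1
s = -5/3 (s = -2 + (1/3)*1 = -2 + 1/3 = -5/3 ≈ -1.6667)
Z = 18111 (Z = 3*6037 = 18111)
W = -6942
Y = 165313/54333 (Y = 3 - (-6942/18111)/((-3)**2) = 3 - (-6942*1/18111)/9 = 3 - (-2314)/(6037*9) = 3 - 1*(-2314/54333) = 3 + 2314/54333 = 165313/54333 ≈ 3.0426)
-Y = -1*165313/54333 = -165313/54333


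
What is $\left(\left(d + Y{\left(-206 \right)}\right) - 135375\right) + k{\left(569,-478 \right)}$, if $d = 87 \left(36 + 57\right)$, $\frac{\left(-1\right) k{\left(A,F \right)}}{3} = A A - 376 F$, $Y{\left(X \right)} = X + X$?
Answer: $-1638163$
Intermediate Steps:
$Y{\left(X \right)} = 2 X$
$k{\left(A,F \right)} = - 3 A^{2} + 1128 F$ ($k{\left(A,F \right)} = - 3 \left(A A - 376 F\right) = - 3 \left(A^{2} - 376 F\right) = - 3 A^{2} + 1128 F$)
$d = 8091$ ($d = 87 \cdot 93 = 8091$)
$\left(\left(d + Y{\left(-206 \right)}\right) - 135375\right) + k{\left(569,-478 \right)} = \left(\left(8091 + 2 \left(-206\right)\right) - 135375\right) + \left(- 3 \cdot 569^{2} + 1128 \left(-478\right)\right) = \left(\left(8091 - 412\right) - 135375\right) - 1510467 = \left(7679 - 135375\right) - 1510467 = -127696 - 1510467 = -1638163$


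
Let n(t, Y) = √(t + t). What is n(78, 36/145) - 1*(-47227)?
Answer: 47227 + 2*√39 ≈ 47240.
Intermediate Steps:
n(t, Y) = √2*√t (n(t, Y) = √(2*t) = √2*√t)
n(78, 36/145) - 1*(-47227) = √2*√78 - 1*(-47227) = 2*√39 + 47227 = 47227 + 2*√39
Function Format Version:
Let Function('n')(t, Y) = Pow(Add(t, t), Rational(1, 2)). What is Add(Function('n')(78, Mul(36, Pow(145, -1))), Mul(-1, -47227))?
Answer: Add(47227, Mul(2, Pow(39, Rational(1, 2)))) ≈ 47240.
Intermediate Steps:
Function('n')(t, Y) = Mul(Pow(2, Rational(1, 2)), Pow(t, Rational(1, 2))) (Function('n')(t, Y) = Pow(Mul(2, t), Rational(1, 2)) = Mul(Pow(2, Rational(1, 2)), Pow(t, Rational(1, 2))))
Add(Function('n')(78, Mul(36, Pow(145, -1))), Mul(-1, -47227)) = Add(Mul(Pow(2, Rational(1, 2)), Pow(78, Rational(1, 2))), Mul(-1, -47227)) = Add(Mul(2, Pow(39, Rational(1, 2))), 47227) = Add(47227, Mul(2, Pow(39, Rational(1, 2))))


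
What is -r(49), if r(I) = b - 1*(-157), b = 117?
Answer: -274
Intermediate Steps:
r(I) = 274 (r(I) = 117 - 1*(-157) = 117 + 157 = 274)
-r(49) = -1*274 = -274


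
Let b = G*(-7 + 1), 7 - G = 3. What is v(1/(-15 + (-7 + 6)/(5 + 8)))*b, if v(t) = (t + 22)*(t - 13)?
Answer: 33029217/4802 ≈ 6878.2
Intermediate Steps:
G = 4 (G = 7 - 1*3 = 7 - 3 = 4)
v(t) = (-13 + t)*(22 + t) (v(t) = (22 + t)*(-13 + t) = (-13 + t)*(22 + t))
b = -24 (b = 4*(-7 + 1) = 4*(-6) = -24)
v(1/(-15 + (-7 + 6)/(5 + 8)))*b = (-286 + (1/(-15 + (-7 + 6)/(5 + 8)))² + 9/(-15 + (-7 + 6)/(5 + 8)))*(-24) = (-286 + (1/(-15 - 1/13))² + 9/(-15 - 1/13))*(-24) = (-286 + (1/(-196/13))² + 9/(-196/13))*(-24) = (-286 + (-13/196)² + 9*(-13/196))*(-24) = (-286 + 169/38416 - 117/196)*(-24) = -11009739/38416*(-24) = 33029217/4802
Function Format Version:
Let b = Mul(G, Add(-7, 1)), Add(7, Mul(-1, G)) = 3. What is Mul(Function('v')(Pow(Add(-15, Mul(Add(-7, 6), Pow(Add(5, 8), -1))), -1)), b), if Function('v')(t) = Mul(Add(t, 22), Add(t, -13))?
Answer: Rational(33029217, 4802) ≈ 6878.2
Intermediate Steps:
G = 4 (G = Add(7, Mul(-1, 3)) = Add(7, -3) = 4)
Function('v')(t) = Mul(Add(-13, t), Add(22, t)) (Function('v')(t) = Mul(Add(22, t), Add(-13, t)) = Mul(Add(-13, t), Add(22, t)))
b = -24 (b = Mul(4, Add(-7, 1)) = Mul(4, -6) = -24)
Mul(Function('v')(Pow(Add(-15, Mul(Add(-7, 6), Pow(Add(5, 8), -1))), -1)), b) = Mul(Add(-286, Pow(Pow(Add(-15, Mul(Add(-7, 6), Pow(Add(5, 8), -1))), -1), 2), Mul(9, Pow(Add(-15, Mul(Add(-7, 6), Pow(Add(5, 8), -1))), -1))), -24) = Mul(Add(-286, Pow(Pow(Add(-15, Mul(-1, Pow(13, -1))), -1), 2), Mul(9, Pow(Add(-15, Mul(-1, Pow(13, -1))), -1))), -24) = Mul(Add(-286, Pow(Pow(Add(-15, Mul(-1, Rational(1, 13))), -1), 2), Mul(9, Pow(Add(-15, Mul(-1, Rational(1, 13))), -1))), -24) = Mul(Add(-286, Pow(Pow(Add(-15, Rational(-1, 13)), -1), 2), Mul(9, Pow(Add(-15, Rational(-1, 13)), -1))), -24) = Mul(Add(-286, Pow(Pow(Rational(-196, 13), -1), 2), Mul(9, Pow(Rational(-196, 13), -1))), -24) = Mul(Add(-286, Pow(Rational(-13, 196), 2), Mul(9, Rational(-13, 196))), -24) = Mul(Add(-286, Rational(169, 38416), Rational(-117, 196)), -24) = Mul(Rational(-11009739, 38416), -24) = Rational(33029217, 4802)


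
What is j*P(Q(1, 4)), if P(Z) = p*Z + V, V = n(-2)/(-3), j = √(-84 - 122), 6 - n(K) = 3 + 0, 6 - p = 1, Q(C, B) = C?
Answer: 4*I*√206 ≈ 57.411*I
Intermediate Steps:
p = 5 (p = 6 - 1*1 = 6 - 1 = 5)
n(K) = 3 (n(K) = 6 - (3 + 0) = 6 - 1*3 = 6 - 3 = 3)
j = I*√206 (j = √(-206) = I*√206 ≈ 14.353*I)
V = -1 (V = 3/(-3) = 3*(-⅓) = -1)
P(Z) = -1 + 5*Z (P(Z) = 5*Z - 1 = -1 + 5*Z)
j*P(Q(1, 4)) = (I*√206)*(-1 + 5*1) = (I*√206)*(-1 + 5) = (I*√206)*4 = 4*I*√206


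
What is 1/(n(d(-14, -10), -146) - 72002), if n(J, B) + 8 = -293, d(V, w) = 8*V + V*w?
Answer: -1/72303 ≈ -1.3831e-5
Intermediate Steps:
n(J, B) = -301 (n(J, B) = -8 - 293 = -301)
1/(n(d(-14, -10), -146) - 72002) = 1/(-301 - 72002) = 1/(-72303) = -1/72303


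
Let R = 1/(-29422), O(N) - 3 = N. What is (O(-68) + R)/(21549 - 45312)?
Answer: 637477/233051662 ≈ 0.0027353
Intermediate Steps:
O(N) = 3 + N
R = -1/29422 ≈ -3.3988e-5
(O(-68) + R)/(21549 - 45312) = ((3 - 68) - 1/29422)/(21549 - 45312) = (-65 - 1/29422)/(-23763) = -1912431/29422*(-1/23763) = 637477/233051662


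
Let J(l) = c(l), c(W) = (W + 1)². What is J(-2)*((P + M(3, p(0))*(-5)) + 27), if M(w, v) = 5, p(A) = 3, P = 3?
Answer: 5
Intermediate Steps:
c(W) = (1 + W)²
J(l) = (1 + l)²
J(-2)*((P + M(3, p(0))*(-5)) + 27) = (1 - 2)²*((3 + 5*(-5)) + 27) = (-1)²*((3 - 25) + 27) = 1*(-22 + 27) = 1*5 = 5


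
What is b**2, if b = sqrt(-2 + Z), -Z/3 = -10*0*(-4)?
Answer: -2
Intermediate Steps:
Z = 0 (Z = -3*(-10*0)*(-4) = -3*(-5*0)*(-4) = -0*(-4) = -3*0 = 0)
b = I*sqrt(2) (b = sqrt(-2 + 0) = sqrt(-2) = I*sqrt(2) ≈ 1.4142*I)
b**2 = (I*sqrt(2))**2 = -2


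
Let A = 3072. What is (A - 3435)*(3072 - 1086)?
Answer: -720918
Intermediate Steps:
(A - 3435)*(3072 - 1086) = (3072 - 3435)*(3072 - 1086) = -363*1986 = -720918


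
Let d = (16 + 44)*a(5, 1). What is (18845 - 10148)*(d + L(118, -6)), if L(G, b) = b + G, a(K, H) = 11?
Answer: 6714084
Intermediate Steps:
d = 660 (d = (16 + 44)*11 = 60*11 = 660)
L(G, b) = G + b
(18845 - 10148)*(d + L(118, -6)) = (18845 - 10148)*(660 + (118 - 6)) = 8697*(660 + 112) = 8697*772 = 6714084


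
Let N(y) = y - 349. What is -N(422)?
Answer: -73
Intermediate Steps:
N(y) = -349 + y
-N(422) = -(-349 + 422) = -1*73 = -73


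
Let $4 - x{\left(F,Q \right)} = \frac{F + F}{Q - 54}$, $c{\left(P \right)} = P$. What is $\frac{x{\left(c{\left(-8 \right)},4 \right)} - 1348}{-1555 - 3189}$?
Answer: $\frac{4201}{14825} \approx 0.28337$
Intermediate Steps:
$x{\left(F,Q \right)} = 4 - \frac{2 F}{-54 + Q}$ ($x{\left(F,Q \right)} = 4 - \frac{F + F}{Q - 54} = 4 - \frac{2 F}{-54 + Q}$)
$\frac{x{\left(c{\left(-8 \right)},4 \right)} - 1348}{-1555 - 3189} = \frac{\frac{2 \left(-108 - -8 + 2 \cdot 4\right)}{-54 + 4} - 1348}{-1555 - 3189} = \frac{\frac{2 \left(-108 + 8 + 8\right)}{-50} - 1348}{-4744} = \left(2 \left(- \frac{1}{50}\right) \left(-92\right) - 1348\right) \left(- \frac{1}{4744}\right) = \left(\frac{92}{25} - 1348\right) \left(- \frac{1}{4744}\right) = \left(- \frac{33608}{25}\right) \left(- \frac{1}{4744}\right) = \frac{4201}{14825}$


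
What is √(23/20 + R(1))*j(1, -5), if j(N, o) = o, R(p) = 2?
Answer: -3*√35/2 ≈ -8.8741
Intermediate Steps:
√(23/20 + R(1))*j(1, -5) = √(23/20 + 2)*(-5) = √(63/20)*(-5) = (3*√35/10)*(-5) = -3*√35/2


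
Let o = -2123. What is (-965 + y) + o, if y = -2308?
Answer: -5396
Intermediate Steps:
(-965 + y) + o = (-965 - 2308) - 2123 = -3273 - 2123 = -5396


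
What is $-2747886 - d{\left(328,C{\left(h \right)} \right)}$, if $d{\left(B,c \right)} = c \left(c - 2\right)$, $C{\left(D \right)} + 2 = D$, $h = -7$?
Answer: $-2747985$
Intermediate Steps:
$C{\left(D \right)} = -2 + D$
$d{\left(B,c \right)} = c \left(-2 + c\right)$
$-2747886 - d{\left(328,C{\left(h \right)} \right)} = -2747886 - \left(-2 - 7\right) \left(-2 - 9\right) = -2747886 - - 9 \left(-2 - 9\right) = -2747886 - \left(-9\right) \left(-11\right) = -2747886 - 99 = -2747985$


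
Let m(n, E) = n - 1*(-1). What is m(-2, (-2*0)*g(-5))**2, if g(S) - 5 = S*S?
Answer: 1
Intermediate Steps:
g(S) = 5 + S**2 (g(S) = 5 + S*S = 5 + S**2)
m(n, E) = 1 + n (m(n, E) = n + 1 = 1 + n)
m(-2, (-2*0)*g(-5))**2 = (1 - 2)**2 = (-1)**2 = 1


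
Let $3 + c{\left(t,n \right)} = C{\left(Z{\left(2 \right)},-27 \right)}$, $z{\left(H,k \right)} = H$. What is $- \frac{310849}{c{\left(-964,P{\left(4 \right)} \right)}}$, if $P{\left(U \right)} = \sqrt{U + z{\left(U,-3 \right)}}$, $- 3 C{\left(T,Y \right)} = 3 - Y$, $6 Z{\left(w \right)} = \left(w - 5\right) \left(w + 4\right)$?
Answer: $\frac{310849}{13} \approx 23911.0$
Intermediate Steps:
$Z{\left(w \right)} = \frac{\left(-5 + w\right) \left(4 + w\right)}{6}$ ($Z{\left(w \right)} = \frac{\left(w - 5\right) \left(w + 4\right)}{6} = \frac{\left(-5 + w\right) \left(4 + w\right)}{6}$)
$C{\left(T,Y \right)} = -1 + \frac{Y}{3}$ ($C{\left(T,Y \right)} = - \frac{3 - Y}{3} = -1 + \frac{Y}{3}$)
$P{\left(U \right)} = \sqrt{2} \sqrt{U}$ ($P{\left(U \right)} = \sqrt{U + U} = \sqrt{2 U} = \sqrt{2} \sqrt{U}$)
$c{\left(t,n \right)} = -13$ ($c{\left(t,n \right)} = -3 + \left(-1 + \frac{1}{3} \left(-27\right)\right) = -3 - 10 = -13$)
$- \frac{310849}{c{\left(-964,P{\left(4 \right)} \right)}} = - \frac{310849}{-13} = \left(-310849\right) \left(- \frac{1}{13}\right) = \frac{310849}{13}$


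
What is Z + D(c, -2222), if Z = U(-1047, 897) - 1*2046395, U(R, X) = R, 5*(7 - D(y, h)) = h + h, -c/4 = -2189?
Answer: -10232731/5 ≈ -2.0465e+6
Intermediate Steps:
c = 8756 (c = -4*(-2189) = 8756)
D(y, h) = 7 - 2*h/5 (D(y, h) = 7 - (h + h)/5 = 7 - 2*h/5)
Z = -2047442 (Z = -1047 - 1*2046395 = -1047 - 2046395 = -2047442)
Z + D(c, -2222) = -2047442 + (7 - ⅖*(-2222)) = -2047442 + (7 + 4444/5) = -2047442 + 4479/5 = -10232731/5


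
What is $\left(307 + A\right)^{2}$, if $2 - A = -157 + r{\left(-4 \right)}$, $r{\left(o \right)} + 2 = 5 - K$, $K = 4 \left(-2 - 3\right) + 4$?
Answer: $199809$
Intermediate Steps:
$K = -16$ ($K = 4 \left(-5\right) + 4 = -20 + 4 = -16$)
$r{\left(o \right)} = 19$ ($r{\left(o \right)} = -2 + \left(5 - -16\right) = -2 + \left(5 + 16\right) = -2 + 21 = 19$)
$A = 140$ ($A = 2 - \left(-157 + 19\right) = 2 - -138 = 2 + 138 = 140$)
$\left(307 + A\right)^{2} = \left(307 + 140\right)^{2} = 447^{2} = 199809$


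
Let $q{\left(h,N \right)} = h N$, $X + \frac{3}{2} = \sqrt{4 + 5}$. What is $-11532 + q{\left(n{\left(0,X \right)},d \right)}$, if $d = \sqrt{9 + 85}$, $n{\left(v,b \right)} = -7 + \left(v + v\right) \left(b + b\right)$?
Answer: $-11532 - 7 \sqrt{94} \approx -11600.0$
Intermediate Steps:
$X = \frac{3}{2}$ ($X = - \frac{3}{2} + \sqrt{4 + 5} = - \frac{3}{2} + \sqrt{9} = - \frac{3}{2} + 3 = \frac{3}{2} \approx 1.5$)
$n{\left(v,b \right)} = -7 + 4 b v$ ($n{\left(v,b \right)} = -7 + 2 v 2 b = -7 + 4 b v$)
$d = \sqrt{94} \approx 9.6954$
$q{\left(h,N \right)} = N h$
$-11532 + q{\left(n{\left(0,X \right)},d \right)} = -11532 + \sqrt{94} \left(-7 + 4 \cdot \frac{3}{2} \cdot 0\right) = -11532 + \sqrt{94} \left(-7 + 0\right) = -11532 + \sqrt{94} \left(-7\right) = -11532 - 7 \sqrt{94}$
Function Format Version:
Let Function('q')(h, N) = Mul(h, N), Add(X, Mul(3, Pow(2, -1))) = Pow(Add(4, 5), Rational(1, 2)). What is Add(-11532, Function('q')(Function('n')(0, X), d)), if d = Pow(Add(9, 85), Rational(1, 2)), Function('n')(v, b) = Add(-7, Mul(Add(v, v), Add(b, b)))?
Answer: Add(-11532, Mul(-7, Pow(94, Rational(1, 2)))) ≈ -11600.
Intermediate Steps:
X = Rational(3, 2) (X = Add(Rational(-3, 2), Pow(Add(4, 5), Rational(1, 2))) = Add(Rational(-3, 2), Pow(9, Rational(1, 2))) = Add(Rational(-3, 2), 3) = Rational(3, 2) ≈ 1.5000)
Function('n')(v, b) = Add(-7, Mul(4, b, v)) (Function('n')(v, b) = Add(-7, Mul(Mul(2, v), Mul(2, b))) = Add(-7, Mul(4, b, v)))
d = Pow(94, Rational(1, 2)) ≈ 9.6954
Function('q')(h, N) = Mul(N, h)
Add(-11532, Function('q')(Function('n')(0, X), d)) = Add(-11532, Mul(Pow(94, Rational(1, 2)), Add(-7, Mul(4, Rational(3, 2), 0)))) = Add(-11532, Mul(Pow(94, Rational(1, 2)), Add(-7, 0))) = Add(-11532, Mul(Pow(94, Rational(1, 2)), -7)) = Add(-11532, Mul(-7, Pow(94, Rational(1, 2))))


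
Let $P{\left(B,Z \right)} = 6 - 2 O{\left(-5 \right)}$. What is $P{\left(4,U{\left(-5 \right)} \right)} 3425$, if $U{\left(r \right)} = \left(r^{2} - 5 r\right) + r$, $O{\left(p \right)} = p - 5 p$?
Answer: $-116450$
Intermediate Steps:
$O{\left(p \right)} = - 4 p$
$U{\left(r \right)} = r^{2} - 4 r$
$P{\left(B,Z \right)} = -34$ ($P{\left(B,Z \right)} = 6 - 2 \left(\left(-4\right) \left(-5\right)\right) = 6 - 40 = -34$)
$P{\left(4,U{\left(-5 \right)} \right)} 3425 = \left(-34\right) 3425 = -116450$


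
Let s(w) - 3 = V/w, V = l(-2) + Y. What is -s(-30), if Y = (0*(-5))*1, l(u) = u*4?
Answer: -49/15 ≈ -3.2667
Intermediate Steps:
l(u) = 4*u
Y = 0 (Y = 0*1 = 0)
V = -8 (V = 4*(-2) + 0 = -8 + 0 = -8)
s(w) = 3 - 8/w
-s(-30) = -(3 - 8/(-30)) = -(3 - 8*(-1/30)) = -(3 + 4/15) = -1*49/15 = -49/15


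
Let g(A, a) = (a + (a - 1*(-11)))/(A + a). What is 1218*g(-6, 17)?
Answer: 54810/11 ≈ 4982.7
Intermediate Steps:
g(A, a) = (11 + 2*a)/(A + a) (g(A, a) = (a + (a + 11))/(A + a) = (a + (11 + a))/(A + a) = (11 + 2*a)/(A + a))
1218*g(-6, 17) = 1218*((11 + 2*17)/(-6 + 17)) = 1218*((11 + 34)/11) = 1218*((1/11)*45) = 1218*(45/11) = 54810/11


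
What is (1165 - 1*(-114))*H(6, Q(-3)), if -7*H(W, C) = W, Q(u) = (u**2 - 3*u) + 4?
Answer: -7674/7 ≈ -1096.3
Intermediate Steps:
Q(u) = 4 + u**2 - 3*u
H(W, C) = -W/7
(1165 - 1*(-114))*H(6, Q(-3)) = (1165 - 1*(-114))*(-1/7*6) = (1165 + 114)*(-6/7) = 1279*(-6/7) = -7674/7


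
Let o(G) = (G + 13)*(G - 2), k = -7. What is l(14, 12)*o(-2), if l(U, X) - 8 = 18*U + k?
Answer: -11132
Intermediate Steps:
l(U, X) = 1 + 18*U (l(U, X) = 8 + (18*U - 7) = 8 + (-7 + 18*U) = 1 + 18*U)
o(G) = (-2 + G)*(13 + G) (o(G) = (13 + G)*(-2 + G) = (-2 + G)*(13 + G))
l(14, 12)*o(-2) = (1 + 18*14)*(-26 + (-2)**2 + 11*(-2)) = (1 + 252)*(-26 + 4 - 22) = 253*(-44) = -11132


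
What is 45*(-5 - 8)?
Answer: -585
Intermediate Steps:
45*(-5 - 8) = 45*(-13) = -585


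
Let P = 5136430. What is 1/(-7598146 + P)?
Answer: -1/2461716 ≈ -4.0622e-7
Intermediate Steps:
1/(-7598146 + P) = 1/(-7598146 + 5136430) = 1/(-2461716) = -1/2461716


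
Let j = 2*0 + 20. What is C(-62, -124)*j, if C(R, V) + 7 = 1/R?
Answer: -4350/31 ≈ -140.32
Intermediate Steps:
C(R, V) = -7 + 1/R
j = 20 (j = 0 + 20 = 20)
C(-62, -124)*j = (-7 + 1/(-62))*20 = (-7 - 1/62)*20 = -435/62*20 = -4350/31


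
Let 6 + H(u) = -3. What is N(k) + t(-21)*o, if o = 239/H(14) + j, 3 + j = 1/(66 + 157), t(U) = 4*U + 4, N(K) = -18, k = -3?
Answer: 4708594/2007 ≈ 2346.1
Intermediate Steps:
H(u) = -9 (H(u) = -6 - 3 = -9)
t(U) = 4 + 4*U
j = -668/223 (j = -3 + 1/(66 + 157) = -3 + 1/223 = -668/223 ≈ -2.9955)
o = -59309/2007 (o = 239/(-9) - 668/223 = 239*(-1/9) - 668/223 = -239/9 - 668/223 = -59309/2007 ≈ -29.551)
N(k) + t(-21)*o = -18 + (4 + 4*(-21))*(-59309/2007) = -18 + (4 - 84)*(-59309/2007) = -18 - 80*(-59309/2007) = -18 + 4744720/2007 = 4708594/2007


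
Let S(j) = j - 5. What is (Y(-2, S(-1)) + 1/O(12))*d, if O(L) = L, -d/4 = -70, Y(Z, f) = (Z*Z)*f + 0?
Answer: -20090/3 ≈ -6696.7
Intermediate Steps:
S(j) = -5 + j
Y(Z, f) = f*Z² (Y(Z, f) = Z²*f + 0 = f*Z² + 0 = f*Z²)
d = 280 (d = -4*(-70) = 280)
(Y(-2, S(-1)) + 1/O(12))*d = ((-5 - 1)*(-2)² + 1/12)*280 = (-6*4 + 1/12)*280 = (-24 + 1/12)*280 = -287/12*280 = -20090/3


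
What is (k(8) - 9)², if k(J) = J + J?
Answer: 49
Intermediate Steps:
k(J) = 2*J
(k(8) - 9)² = (2*8 - 9)² = (16 - 9)² = 7² = 49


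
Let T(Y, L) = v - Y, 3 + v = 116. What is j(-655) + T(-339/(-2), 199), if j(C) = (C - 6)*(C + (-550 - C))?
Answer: 726987/2 ≈ 3.6349e+5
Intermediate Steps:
v = 113 (v = -3 + 116 = 113)
T(Y, L) = 113 - Y
j(C) = 3300 - 550*C (j(C) = (-6 + C)*(-550) = 3300 - 550*C)
j(-655) + T(-339/(-2), 199) = (3300 - 550*(-655)) + (113 - (-339)/(-2)) = (3300 + 360250) + (113 - (-339)*(-1)/2) = 363550 + (113 - 1*339/2) = 363550 + (113 - 339/2) = 363550 - 113/2 = 726987/2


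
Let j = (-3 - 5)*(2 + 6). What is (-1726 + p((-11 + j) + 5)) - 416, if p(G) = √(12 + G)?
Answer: -2142 + I*√58 ≈ -2142.0 + 7.6158*I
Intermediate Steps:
j = -64 (j = -8*8 = -64)
(-1726 + p((-11 + j) + 5)) - 416 = (-1726 + √(12 + ((-11 - 64) + 5))) - 416 = (-1726 + √(12 + (-75 + 5))) - 416 = (-1726 + √(12 - 70)) - 416 = (-1726 + √(-58)) - 416 = (-1726 + I*√58) - 416 = -2142 + I*√58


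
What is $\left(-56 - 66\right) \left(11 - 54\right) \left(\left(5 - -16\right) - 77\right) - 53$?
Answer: $-293829$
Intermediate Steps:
$\left(-56 - 66\right) \left(11 - 54\right) \left(\left(5 - -16\right) - 77\right) - 53 = \left(-56 - 66\right) \left(- 43 \left(\left(5 + 16\right) - 77\right)\right) - 53 = - 122 \left(- 43 \left(21 - 77\right)\right) - 53 = - 122 \left(\left(-43\right) \left(-56\right)\right) - 53 = \left(-122\right) 2408 - 53 = -293776 - 53 = -293829$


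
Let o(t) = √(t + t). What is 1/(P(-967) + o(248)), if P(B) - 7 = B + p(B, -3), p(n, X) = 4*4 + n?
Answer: -1911/3651425 - 4*√31/3651425 ≈ -0.00052946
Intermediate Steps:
p(n, X) = 16 + n
P(B) = 23 + 2*B (P(B) = 7 + (B + (16 + B)) = 7 + (16 + 2*B) = 23 + 2*B)
o(t) = √2*√t (o(t) = √(2*t) = √2*√t)
1/(P(-967) + o(248)) = 1/((23 + 2*(-967)) + √2*√248) = 1/((23 - 1934) + √2*(2*√62)) = 1/(-1911 + 4*√31)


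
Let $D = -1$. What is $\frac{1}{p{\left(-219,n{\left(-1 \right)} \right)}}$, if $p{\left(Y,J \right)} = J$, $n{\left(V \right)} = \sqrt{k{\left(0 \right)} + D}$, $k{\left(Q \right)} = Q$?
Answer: $- i \approx - 1.0 i$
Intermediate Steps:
$n{\left(V \right)} = i$ ($n{\left(V \right)} = \sqrt{0 - 1} = \sqrt{-1} = i$)
$\frac{1}{p{\left(-219,n{\left(-1 \right)} \right)}} = \frac{1}{i} = - i$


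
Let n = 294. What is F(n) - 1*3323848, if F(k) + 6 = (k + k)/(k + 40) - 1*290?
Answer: -555131754/167 ≈ -3.3241e+6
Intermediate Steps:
F(k) = -296 + 2*k/(40 + k) (F(k) = -6 + ((k + k)/(k + 40) - 1*290) = -6 + ((2*k)/(40 + k) - 290) = -6 + (2*k/(40 + k) - 290) = -6 + (-290 + 2*k/(40 + k)) = -296 + 2*k/(40 + k))
F(n) - 1*3323848 = 2*(-5920 - 147*294)/(40 + 294) - 1*3323848 = 2*(-5920 - 43218)/334 - 3323848 = 2*(1/334)*(-49138) - 3323848 = -49138/167 - 3323848 = -555131754/167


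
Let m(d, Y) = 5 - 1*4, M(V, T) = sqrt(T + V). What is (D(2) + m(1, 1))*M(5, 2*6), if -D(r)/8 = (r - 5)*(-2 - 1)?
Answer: -71*sqrt(17) ≈ -292.74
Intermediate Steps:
D(r) = -120 + 24*r (D(r) = -8*(r - 5)*(-2 - 1) = -8*(-5 + r)*(-3) = -8*(15 - 3*r) = -120 + 24*r)
m(d, Y) = 1 (m(d, Y) = 5 - 4 = 1)
(D(2) + m(1, 1))*M(5, 2*6) = ((-120 + 24*2) + 1)*sqrt(2*6 + 5) = ((-120 + 48) + 1)*sqrt(12 + 5) = (-72 + 1)*sqrt(17) = -71*sqrt(17)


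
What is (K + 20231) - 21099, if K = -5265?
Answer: -6133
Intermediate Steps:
(K + 20231) - 21099 = (-5265 + 20231) - 21099 = 14966 - 21099 = -6133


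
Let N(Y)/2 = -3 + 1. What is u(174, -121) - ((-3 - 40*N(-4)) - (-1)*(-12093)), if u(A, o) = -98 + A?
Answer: 12012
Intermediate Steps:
N(Y) = -4 (N(Y) = 2*(-3 + 1) = 2*(-2) = -4)
u(174, -121) - ((-3 - 40*N(-4)) - (-1)*(-12093)) = (-98 + 174) - ((-3 - 40*(-4)) - (-1)*(-12093)) = 76 - ((-3 + 160) - 1*12093) = 76 - (157 - 12093) = 76 - 1*(-11936) = 76 + 11936 = 12012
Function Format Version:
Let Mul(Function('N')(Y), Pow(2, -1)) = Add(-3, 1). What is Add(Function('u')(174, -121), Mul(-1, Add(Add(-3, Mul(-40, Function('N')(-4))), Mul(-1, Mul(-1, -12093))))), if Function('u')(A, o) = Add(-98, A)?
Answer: 12012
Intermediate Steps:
Function('N')(Y) = -4 (Function('N')(Y) = Mul(2, Add(-3, 1)) = Mul(2, -2) = -4)
Add(Function('u')(174, -121), Mul(-1, Add(Add(-3, Mul(-40, Function('N')(-4))), Mul(-1, Mul(-1, -12093))))) = Add(Add(-98, 174), Mul(-1, Add(Add(-3, Mul(-40, -4)), Mul(-1, Mul(-1, -12093))))) = Add(76, Mul(-1, Add(Add(-3, 160), Mul(-1, 12093)))) = Add(76, Mul(-1, Add(157, -12093))) = Add(76, Mul(-1, -11936)) = Add(76, 11936) = 12012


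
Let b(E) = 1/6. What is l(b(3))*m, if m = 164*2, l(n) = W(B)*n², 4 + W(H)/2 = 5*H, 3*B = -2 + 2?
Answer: -656/9 ≈ -72.889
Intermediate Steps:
B = 0 (B = (-2 + 2)/3 = (⅓)*0 = 0)
b(E) = ⅙
W(H) = -8 + 10*H (W(H) = -8 + 2*(5*H) = -8 + 10*H)
l(n) = -8*n² (l(n) = (-8 + 10*0)*n² = (-8 + 0)*n² = -8*n²)
m = 328
l(b(3))*m = -8*(⅙)²*328 = -8*1/36*328 = -2/9*328 = -656/9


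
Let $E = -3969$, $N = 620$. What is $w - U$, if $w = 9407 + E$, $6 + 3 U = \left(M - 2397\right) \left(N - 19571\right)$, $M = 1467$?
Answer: $-5869370$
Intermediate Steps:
$U = 5874808$ ($U = -2 + \frac{\left(1467 - 2397\right) \left(620 - 19571\right)}{3} = -2 + \frac{\left(-930\right) \left(-18951\right)}{3} = -2 + \frac{1}{3} \cdot 17624430 = -2 + 5874810 = 5874808$)
$w = 5438$ ($w = 9407 - 3969 = 5438$)
$w - U = 5438 - 5874808 = -5869370$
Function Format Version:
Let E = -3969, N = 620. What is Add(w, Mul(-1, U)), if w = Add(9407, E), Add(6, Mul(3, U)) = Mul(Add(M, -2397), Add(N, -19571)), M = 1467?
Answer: -5869370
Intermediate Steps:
U = 5874808 (U = Add(-2, Mul(Rational(1, 3), Mul(Add(1467, -2397), Add(620, -19571)))) = Add(-2, Mul(Rational(1, 3), Mul(-930, -18951))) = Add(-2, Mul(Rational(1, 3), 17624430)) = Add(-2, 5874810) = 5874808)
w = 5438 (w = Add(9407, -3969) = 5438)
Add(w, Mul(-1, U)) = Add(5438, Mul(-1, 5874808)) = Add(5438, -5874808) = -5869370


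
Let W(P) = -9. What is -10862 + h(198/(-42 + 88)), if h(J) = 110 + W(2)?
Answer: -10761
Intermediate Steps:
h(J) = 101 (h(J) = 110 - 9 = 101)
-10862 + h(198/(-42 + 88)) = -10862 + 101 = -10761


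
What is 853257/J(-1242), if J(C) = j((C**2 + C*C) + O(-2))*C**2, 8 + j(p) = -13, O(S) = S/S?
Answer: -284419/10797948 ≈ -0.026340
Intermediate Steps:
O(S) = 1
j(p) = -21 (j(p) = -8 - 13 = -21)
J(C) = -21*C**2
853257/J(-1242) = 853257/((-21*(-1242)**2)) = 853257/((-21*1542564)) = 853257/(-32393844) = 853257*(-1/32393844) = -284419/10797948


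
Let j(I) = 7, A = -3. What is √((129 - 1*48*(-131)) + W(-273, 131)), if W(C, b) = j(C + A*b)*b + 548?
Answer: √7882 ≈ 88.781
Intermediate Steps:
W(C, b) = 548 + 7*b (W(C, b) = 7*b + 548 = 548 + 7*b)
√((129 - 1*48*(-131)) + W(-273, 131)) = √((129 - 1*48*(-131)) + (548 + 7*131)) = √((129 - 48*(-131)) + (548 + 917)) = √((129 + 6288) + 1465) = √(6417 + 1465) = √7882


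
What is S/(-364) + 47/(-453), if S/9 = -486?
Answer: 982157/82446 ≈ 11.913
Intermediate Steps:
S = -4374 (S = 9*(-486) = -4374)
S/(-364) + 47/(-453) = -4374/(-364) + 47/(-453) = -4374*(-1/364) + 47*(-1/453) = 2187/182 - 47/453 = 982157/82446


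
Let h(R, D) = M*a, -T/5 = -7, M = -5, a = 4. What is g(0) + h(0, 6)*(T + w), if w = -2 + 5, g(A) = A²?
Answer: -760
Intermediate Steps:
T = 35 (T = -5*(-7) = 35)
w = 3
h(R, D) = -20 (h(R, D) = -5*4 = -20)
g(0) + h(0, 6)*(T + w) = 0² - 20*(35 + 3) = 0 - 20*38 = 0 - 760 = -760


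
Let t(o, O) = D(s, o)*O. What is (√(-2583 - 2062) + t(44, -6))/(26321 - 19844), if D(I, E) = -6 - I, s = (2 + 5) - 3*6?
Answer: -10/2159 + I*√4645/6477 ≈ -0.0046318 + 0.010522*I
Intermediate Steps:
s = -11 (s = 7 - 18 = -11)
t(o, O) = 5*O (t(o, O) = (-6 - 1*(-11))*O = (-6 + 11)*O = 5*O)
(√(-2583 - 2062) + t(44, -6))/(26321 - 19844) = (√(-2583 - 2062) + 5*(-6))/(26321 - 19844) = (√(-4645) - 30)/6477 = (I*√4645 - 30)*(1/6477) = (-30 + I*√4645)*(1/6477) = -10/2159 + I*√4645/6477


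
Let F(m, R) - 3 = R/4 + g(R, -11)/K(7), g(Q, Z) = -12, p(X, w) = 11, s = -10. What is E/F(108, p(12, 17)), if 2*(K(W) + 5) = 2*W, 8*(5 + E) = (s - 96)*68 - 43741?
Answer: 50989/2 ≈ 25495.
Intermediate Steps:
E = -50989/8 (E = -5 + ((-10 - 96)*68 - 43741)/8 = -5 + (-106*68 - 43741)/8 = -5 + (-7208 - 43741)/8 = -5 + (1/8)*(-50949) = -5 - 50949/8 = -50989/8 ≈ -6373.6)
K(W) = -5 + W (K(W) = -5 + (2*W)/2 = -5 + W)
F(m, R) = -3 + R/4 (F(m, R) = 3 + (R/4 - 12/(-5 + 7)) = 3 + (R*(1/4) - 12/2) = 3 + (R/4 - 12*1/2) = 3 + (R/4 - 6) = 3 + (-6 + R/4) = -3 + R/4)
E/F(108, p(12, 17)) = -50989/(8*(-3 + (1/4)*11)) = -50989/(8*(-3 + 11/4)) = -50989/(8*(-1/4)) = -50989/8*(-4) = 50989/2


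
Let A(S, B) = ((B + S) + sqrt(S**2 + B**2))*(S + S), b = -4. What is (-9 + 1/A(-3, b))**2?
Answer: 11449/144 ≈ 79.507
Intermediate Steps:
A(S, B) = 2*S*(B + S + sqrt(B**2 + S**2)) (A(S, B) = ((B + S) + sqrt(B**2 + S**2))*(2*S) = (B + S + sqrt(B**2 + S**2))*(2*S) = 2*S*(B + S + sqrt(B**2 + S**2)))
(-9 + 1/A(-3, b))**2 = (-9 + 1/(2*(-3)*(-4 - 3 + sqrt((-4)**2 + (-3)**2))))**2 = (-9 + 1/(2*(-3)*(-4 - 3 + sqrt(16 + 9))))**2 = (-9 + 1/(2*(-3)*(-4 - 3 + sqrt(25))))**2 = (-9 + 1/(2*(-3)*(-4 - 3 + 5)))**2 = (-9 + 1/(2*(-3)*(-2)))**2 = (-9 + 1/12)**2 = (-107/12)**2 = 11449/144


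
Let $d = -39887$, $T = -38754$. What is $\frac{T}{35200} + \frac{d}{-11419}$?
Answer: $\frac{480745237}{200974400} \approx 2.3921$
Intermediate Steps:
$\frac{T}{35200} + \frac{d}{-11419} = - \frac{38754}{35200} - \frac{39887}{-11419} = \left(-38754\right) \frac{1}{35200} - - \frac{39887}{11419} = - \frac{19377}{17600} + \frac{39887}{11419} = \frac{480745237}{200974400}$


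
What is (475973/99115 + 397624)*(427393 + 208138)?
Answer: 25046898725162223/99115 ≈ 2.5271e+11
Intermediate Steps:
(475973/99115 + 397624)*(427393 + 208138) = (475973*(1/99115) + 397624)*635531 = (475973/99115 + 397624)*635531 = (39410978733/99115)*635531 = 25046898725162223/99115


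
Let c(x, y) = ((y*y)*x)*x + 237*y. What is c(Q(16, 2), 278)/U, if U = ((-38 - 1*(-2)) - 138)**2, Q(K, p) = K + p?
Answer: 4184317/5046 ≈ 829.23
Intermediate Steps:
c(x, y) = 237*y + x**2*y**2 (c(x, y) = (y**2*x)*x + 237*y = (x*y**2)*x + 237*y = x**2*y**2 + 237*y = 237*y + x**2*y**2)
U = 30276 (U = ((-38 + 2) - 138)**2 = (-36 - 138)**2 = (-174)**2 = 30276)
c(Q(16, 2), 278)/U = (278*(237 + 278*(16 + 2)**2))/30276 = (278*(237 + 278*18**2))*(1/30276) = (278*(237 + 278*324))*(1/30276) = (278*(237 + 90072))*(1/30276) = (278*90309)*(1/30276) = 25105902*(1/30276) = 4184317/5046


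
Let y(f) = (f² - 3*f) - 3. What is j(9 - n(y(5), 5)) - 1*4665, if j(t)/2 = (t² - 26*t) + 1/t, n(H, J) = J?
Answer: -9681/2 ≈ -4840.5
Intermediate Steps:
y(f) = -3 + f² - 3*f
j(t) = -52*t + 2/t + 2*t² (j(t) = 2*((t² - 26*t) + 1/t) = 2*(1/t + t² - 26*t) = -52*t + 2/t + 2*t²)
j(9 - n(y(5), 5)) - 1*4665 = 2*(1 + (9 - 1*5)²*(-26 + (9 - 1*5)))/(9 - 1*5) - 1*4665 = 2*(1 + (9 - 5)²*(-26 + (9 - 5)))/(9 - 5) - 4665 = 2*(1 + 4²*(-26 + 4))/4 - 4665 = 2*(¼)*(1 + 16*(-22)) - 4665 = 2*(¼)*(1 - 352) - 4665 = 2*(¼)*(-351) - 4665 = -351/2 - 4665 = -9681/2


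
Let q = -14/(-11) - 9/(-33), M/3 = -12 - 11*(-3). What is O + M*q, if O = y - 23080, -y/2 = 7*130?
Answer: -272829/11 ≈ -24803.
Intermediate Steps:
y = -1820 (y = -14*130 = -2*910 = -1820)
M = 63 (M = 3*(-12 - 11*(-3)) = 3*(-12 + 33) = 3*21 = 63)
O = -24900 (O = -1820 - 23080 = -24900)
q = 17/11 (q = -14*(-1/11) - 9*(-1/33) = 14/11 + 3/11 = 17/11 ≈ 1.5455)
O + M*q = -24900 + 63*(17/11) = -24900 + 1071/11 = -272829/11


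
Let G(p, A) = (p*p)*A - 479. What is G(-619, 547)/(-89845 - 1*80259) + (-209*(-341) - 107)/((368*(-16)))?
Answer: -307846479/247424 ≈ -1244.2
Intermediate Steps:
G(p, A) = -479 + A*p**2 (G(p, A) = p**2*A - 479 = A*p**2 - 479 = -479 + A*p**2)
G(-619, 547)/(-89845 - 1*80259) + (-209*(-341) - 107)/((368*(-16))) = (-479 + 547*(-619)**2)/(-89845 - 1*80259) + (-209*(-341) - 107)/((368*(-16))) = (-479 + 547*383161)/(-89845 - 80259) + (71269 - 107)/(-5888) = (-479 + 209589067)/(-170104) + 71162*(-1/5888) = 209588588*(-1/170104) - 1547/128 = -4763377/3866 - 1547/128 = -307846479/247424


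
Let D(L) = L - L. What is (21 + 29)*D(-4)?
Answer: 0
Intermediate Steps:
D(L) = 0
(21 + 29)*D(-4) = (21 + 29)*0 = 50*0 = 0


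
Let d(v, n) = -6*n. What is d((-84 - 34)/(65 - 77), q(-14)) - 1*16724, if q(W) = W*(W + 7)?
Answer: -17312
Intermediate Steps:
q(W) = W*(7 + W)
d((-84 - 34)/(65 - 77), q(-14)) - 1*16724 = -(-84)*(7 - 14) - 1*16724 = -(-84)*(-7) - 16724 = -6*98 - 16724 = -588 - 16724 = -17312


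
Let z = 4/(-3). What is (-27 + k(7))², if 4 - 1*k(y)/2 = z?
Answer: 2401/9 ≈ 266.78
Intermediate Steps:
z = -4/3 (z = 4*(-⅓) = -4/3 ≈ -1.3333)
k(y) = 32/3 (k(y) = 8 - 2*(-4/3) = 8 + 8/3 = 32/3)
(-27 + k(7))² = (-27 + 32/3)² = (-49/3)² = 2401/9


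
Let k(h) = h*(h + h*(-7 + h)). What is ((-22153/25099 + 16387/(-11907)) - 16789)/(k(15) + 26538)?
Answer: -716875914823/1219451555637 ≈ -0.58787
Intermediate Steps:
((-22153/25099 + 16387/(-11907)) - 16789)/(k(15) + 26538) = ((-22153/25099 + 16387/(-11907)) - 16789)/(15**2*(-6 + 15) + 26538) = ((-22153*1/25099 + 16387*(-1/11907)) - 16789)/(225*9 + 26538) = ((-22153/25099 - 2341/1701) - 16789)/(2025 + 26538) = (-96439012/42693399 - 16789)/28563 = -716875914823/42693399*1/28563 = -716875914823/1219451555637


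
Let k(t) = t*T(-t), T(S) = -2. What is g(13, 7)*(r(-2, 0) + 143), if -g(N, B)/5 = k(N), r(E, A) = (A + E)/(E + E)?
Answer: 18655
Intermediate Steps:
r(E, A) = (A + E)/(2*E) (r(E, A) = (A + E)/((2*E)) = (A + E)*(1/(2*E)) = (A + E)/(2*E))
k(t) = -2*t (k(t) = t*(-2) = -2*t)
g(N, B) = 10*N (g(N, B) = -(-10)*N = 10*N)
g(13, 7)*(r(-2, 0) + 143) = (10*13)*((½)*(0 - 2)/(-2) + 143) = 130*((½)*(-½)*(-2) + 143) = 130*(½ + 143) = 130*(287/2) = 18655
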